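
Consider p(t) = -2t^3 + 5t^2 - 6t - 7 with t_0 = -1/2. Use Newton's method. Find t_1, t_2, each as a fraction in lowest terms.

p'(t) = -6t^2 + 10t - 6.
p(-1/2) = -5/2, p'(-1/2) = -25/2, so t_1 = (-1/2) - (-5/2)/(-25/2) = -7/10.
p(-7/10) = 42/125, p'(-7/10) = -797/50, so t_2 = (-7/10) - (42/125)/(-797/50) = -5411/7970.

t_1 = -7/10, t_2 = -5411/7970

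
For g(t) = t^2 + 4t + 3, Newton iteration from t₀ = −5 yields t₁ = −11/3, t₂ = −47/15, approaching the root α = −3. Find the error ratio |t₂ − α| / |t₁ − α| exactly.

t₁ − α = −11/3 − (−3) = −11/3 + 3 = −2/3, so |t₁ − α| = 2/3.
t₂ − α = −47/15 − (−3) = −47/15 + 3 = −2/15, so |t₂ − α| = 2/15.
Ratio = (2/15) / (2/3) = 1/5.

1/5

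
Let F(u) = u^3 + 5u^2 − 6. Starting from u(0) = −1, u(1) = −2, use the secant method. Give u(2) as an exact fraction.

F(−1) = −2, F(−2) = 6. u(2) = (−2) − 6·((−2) − (−1))/(6 − (−2)) = −5/4.

−5/4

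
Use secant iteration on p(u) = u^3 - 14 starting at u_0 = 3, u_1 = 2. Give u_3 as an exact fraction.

2045/842

p(3) = 13, p(2) = -6. u_2 = 2 - (-6)·(2 - 3)/((-6) - 13) = 44/19.
p(2) = -6, p(44/19) = -10842/6859. u_3 = (44/19) - (-10842/6859)·((44/19) - 2)/((-10842/6859) - (-6)) = 2045/842.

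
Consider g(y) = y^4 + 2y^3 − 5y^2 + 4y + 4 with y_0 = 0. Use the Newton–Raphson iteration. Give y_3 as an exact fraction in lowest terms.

g'(y) = 4y^3 + 6y^2 − 10y + 4.
g(0) = 4, g'(0) = 4, so y_1 = 0 − 4/4 = −1.
g(−1) = −6, g'(−1) = 16, so y_2 = (−1) − (−6)/16 = −5/8.
g(−5/8) = −3231/4096, g'(−5/8) = 1487/128, so y_3 = (−5/8) − (−3231/4096)/(1487/128) = −26509/47584.

−26509/47584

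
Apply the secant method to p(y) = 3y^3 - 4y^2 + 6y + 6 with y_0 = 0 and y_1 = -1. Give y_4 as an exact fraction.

p(0) = 6, p(-1) = -7. y_2 = (-1) - (-7)·((-1) - 0)/((-7) - 6) = -6/13.
p(-1) = -7, p(-6/13) = 4578/2197. y_3 = (-6/13) - (4578/2197)·((-6/13) - (-1))/((4578/2197) - (-7)) = -1668/2851.
p(-6/13) = 4578/2197, p(-1668/2851) = 12043239306/23173501051. y_4 = (-1668/2851) - (12043239306/23173501051)·((-1668/2851) - (-6/13))/((12043239306/23173501051) - (4578/2197)) = -16651885/26596183.

-16651885/26596183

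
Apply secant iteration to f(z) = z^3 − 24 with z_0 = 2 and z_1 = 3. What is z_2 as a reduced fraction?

54/19

f(2) = −16, f(3) = 3. z_2 = 3 − 3·(3 − 2)/(3 − (−16)) = 54/19.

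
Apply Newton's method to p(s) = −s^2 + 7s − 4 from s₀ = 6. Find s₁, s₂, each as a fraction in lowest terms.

p'(s) = −2s + 7.
p(6) = 2, p'(6) = −5, so s₁ = 6 − 2/(−5) = 32/5.
p(32/5) = −4/25, p'(32/5) = −29/5, so s₂ = (32/5) − (−4/25)/(−29/5) = 924/145.

s₁ = 32/5, s₂ = 924/145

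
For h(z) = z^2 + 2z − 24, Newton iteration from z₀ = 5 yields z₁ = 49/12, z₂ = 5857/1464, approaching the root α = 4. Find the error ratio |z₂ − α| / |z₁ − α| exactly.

z₁ − α = 49/12 − 4 = 1/12, so |z₁ − α| = 1/12.
z₂ − α = 5857/1464 − 4 = 1/1464, so |z₂ − α| = 1/1464.
Ratio = (1/1464) / (1/12) = 1/122.

1/122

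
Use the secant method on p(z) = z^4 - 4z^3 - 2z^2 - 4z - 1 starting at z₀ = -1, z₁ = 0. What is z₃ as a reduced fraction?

-343/1303

p(-1) = 6, p(0) = -1. z₂ = 0 - (-1)·(0 - (-1))/((-1) - 6) = -1/7.
p(0) = -1, p(-1/7) = -1098/2401. z₃ = (-1/7) - (-1098/2401)·((-1/7) - 0)/((-1098/2401) - (-1)) = -343/1303.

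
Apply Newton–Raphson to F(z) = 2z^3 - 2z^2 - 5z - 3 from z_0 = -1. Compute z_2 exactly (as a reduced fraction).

F'(z) = 6z^2 - 4z - 5.
F(-1) = -2, F'(-1) = 5, so z_1 = (-1) - (-2)/5 = -3/5.
F(-3/5) = -144/125, F'(-3/5) = -11/25, so z_2 = (-3/5) - (-144/125)/(-11/25) = -177/55.

-177/55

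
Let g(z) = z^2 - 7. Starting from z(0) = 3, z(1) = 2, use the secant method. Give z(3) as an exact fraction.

61/23

g(3) = 2, g(2) = -3. z(2) = 2 - (-3)·(2 - 3)/((-3) - 2) = 13/5.
g(2) = -3, g(13/5) = -6/25. z(3) = (13/5) - (-6/25)·((13/5) - 2)/((-6/25) - (-3)) = 61/23.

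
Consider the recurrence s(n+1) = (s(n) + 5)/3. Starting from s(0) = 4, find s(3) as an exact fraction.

23/9

s(1) = (4 + 5)/3 = 3.
s(2) = (3 + 5)/3 = 8/3.
s(3) = ((8/3) + 5)/3 = 23/9.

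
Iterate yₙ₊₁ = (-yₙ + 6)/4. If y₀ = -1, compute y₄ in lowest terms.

y₁ = (-(-1) + 6)/4 = 7/4.
y₂ = (-(7/4) + 6)/4 = 17/16.
y₃ = (-(17/16) + 6)/4 = 79/64.
y₄ = (-(79/64) + 6)/4 = 305/256.

305/256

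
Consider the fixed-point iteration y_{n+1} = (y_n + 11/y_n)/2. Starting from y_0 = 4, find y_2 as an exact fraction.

y_1 = (4 + 11/4)/2 = 27/8.
y_2 = (27/8 + 11/(27/8))/2 = 1433/432.

1433/432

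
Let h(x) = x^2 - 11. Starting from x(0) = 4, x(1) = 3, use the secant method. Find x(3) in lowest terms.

h(4) = 5, h(3) = -2. x(2) = 3 - (-2)·(3 - 4)/((-2) - 5) = 23/7.
h(3) = -2, h(23/7) = -10/49. x(3) = (23/7) - (-10/49)·((23/7) - 3)/((-10/49) - (-2)) = 73/22.

73/22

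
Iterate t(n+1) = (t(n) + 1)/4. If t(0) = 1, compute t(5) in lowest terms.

t(1) = (1 + 1)/4 = 1/2.
t(2) = ((1/2) + 1)/4 = 3/8.
t(3) = ((3/8) + 1)/4 = 11/32.
t(4) = ((11/32) + 1)/4 = 43/128.
t(5) = ((43/128) + 1)/4 = 171/512.

171/512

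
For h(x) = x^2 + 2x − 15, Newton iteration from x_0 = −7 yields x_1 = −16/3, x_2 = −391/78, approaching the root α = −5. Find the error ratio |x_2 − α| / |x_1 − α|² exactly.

3/26

x_1 − α = −16/3 − (−5) = −16/3 + 5 = −1/3, so |x_1 − α| = 1/3.
x_2 − α = −391/78 − (−5) = −391/78 + 5 = −1/78, so |x_2 − α| = 1/78.
|x_1 − α|² = 1/9.
Ratio = (1/78) / (1/9) = 3/26.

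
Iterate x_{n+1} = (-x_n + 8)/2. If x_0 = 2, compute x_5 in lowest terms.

43/16

x_1 = (-2 + 8)/2 = 3.
x_2 = (-3 + 8)/2 = 5/2.
x_3 = (-(5/2) + 8)/2 = 11/4.
x_4 = (-(11/4) + 8)/2 = 21/8.
x_5 = (-(21/8) + 8)/2 = 43/16.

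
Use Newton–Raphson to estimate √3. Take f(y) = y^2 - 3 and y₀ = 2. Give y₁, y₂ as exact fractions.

y₁ = 7/4, y₂ = 97/56

f'(y) = 2y.
f(2) = 1, f'(2) = 4, so y₁ = 2 - 1/4 = 7/4.
f(7/4) = 1/16, f'(7/4) = 7/2, so y₂ = (7/4) - (1/16)/(7/2) = 97/56.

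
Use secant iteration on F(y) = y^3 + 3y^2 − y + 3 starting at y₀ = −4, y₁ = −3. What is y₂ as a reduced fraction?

F(−4) = −9, F(−3) = 6. y₂ = (−3) − 6·((−3) − (−4))/(6 − (−9)) = −17/5.

−17/5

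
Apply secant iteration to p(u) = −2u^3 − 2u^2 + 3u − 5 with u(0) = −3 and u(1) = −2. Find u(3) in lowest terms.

p(−3) = 22, p(−2) = −3. u(2) = (−2) − (−3)·((−2) − (−3))/((−3) − 22) = −53/25.
p(−2) = −3, p(−53/25) = −20196/15625. u(3) = (−53/25) − (−20196/15625)·((−53/25) − (−2))/((−20196/15625) − (−3)) = −19661/8893.

−19661/8893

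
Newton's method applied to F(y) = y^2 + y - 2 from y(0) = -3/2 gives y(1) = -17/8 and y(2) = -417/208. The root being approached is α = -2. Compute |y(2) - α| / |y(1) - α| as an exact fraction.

y(1) - α = -17/8 - (-2) = -17/8 + 2 = -1/8, so |y(1) - α| = 1/8.
y(2) - α = -417/208 - (-2) = -417/208 + 2 = -1/208, so |y(2) - α| = 1/208.
Ratio = (1/208) / (1/8) = 1/26.

1/26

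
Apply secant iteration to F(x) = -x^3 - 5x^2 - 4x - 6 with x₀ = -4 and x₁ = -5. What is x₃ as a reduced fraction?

-9845/2249

F(-4) = -6, F(-5) = 14. x₂ = (-5) - 14·((-5) - (-4))/(14 - (-6)) = -43/10.
F(-5) = 14, F(-43/10) = -1743/1000. x₃ = (-43/10) - (-1743/1000)·((-43/10) - (-5))/((-1743/1000) - 14) = -9845/2249.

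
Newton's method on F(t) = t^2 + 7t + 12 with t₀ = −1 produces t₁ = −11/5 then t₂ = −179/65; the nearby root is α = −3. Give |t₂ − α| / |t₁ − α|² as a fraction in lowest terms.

t₁ − α = −11/5 − (−3) = −11/5 + 3 = 4/5, so |t₁ − α| = 4/5.
t₂ − α = −179/65 − (−3) = −179/65 + 3 = 16/65, so |t₂ − α| = 16/65.
|t₁ − α|² = 16/25.
Ratio = (16/65) / (16/25) = 5/13.

5/13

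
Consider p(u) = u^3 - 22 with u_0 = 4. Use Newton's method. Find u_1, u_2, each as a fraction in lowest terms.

p'(u) = 3u^2.
p(4) = 42, p'(4) = 48, so u_1 = 4 - 42/48 = 25/8.
p(25/8) = 4361/512, p'(25/8) = 1875/64, so u_2 = (25/8) - (4361/512)/(1875/64) = 21257/7500.

u_1 = 25/8, u_2 = 21257/7500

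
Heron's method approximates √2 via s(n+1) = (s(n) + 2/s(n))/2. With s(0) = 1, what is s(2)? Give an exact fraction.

s(1) = (1 + 2/1)/2 = 3/2.
s(2) = (3/2 + 2/(3/2))/2 = 17/12.

17/12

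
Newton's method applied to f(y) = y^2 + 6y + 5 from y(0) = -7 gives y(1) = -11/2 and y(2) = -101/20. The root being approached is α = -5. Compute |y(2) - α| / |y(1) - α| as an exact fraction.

1/10

y(1) - α = -11/2 - (-5) = -11/2 + 5 = -1/2, so |y(1) - α| = 1/2.
y(2) - α = -101/20 - (-5) = -101/20 + 5 = -1/20, so |y(2) - α| = 1/20.
Ratio = (1/20) / (1/2) = 1/10.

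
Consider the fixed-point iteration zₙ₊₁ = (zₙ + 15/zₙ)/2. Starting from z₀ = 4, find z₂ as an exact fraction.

1921/496

z₁ = (4 + 15/4)/2 = 31/8.
z₂ = (31/8 + 15/(31/8))/2 = 1921/496.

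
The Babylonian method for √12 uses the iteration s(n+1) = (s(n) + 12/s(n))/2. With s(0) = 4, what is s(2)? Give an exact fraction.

s(1) = (4 + 12/4)/2 = 7/2.
s(2) = (7/2 + 12/(7/2))/2 = 97/28.

97/28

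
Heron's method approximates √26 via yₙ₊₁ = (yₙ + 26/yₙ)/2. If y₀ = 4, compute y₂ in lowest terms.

857/168

y₁ = (4 + 26/4)/2 = 21/4.
y₂ = (21/4 + 26/(21/4))/2 = 857/168.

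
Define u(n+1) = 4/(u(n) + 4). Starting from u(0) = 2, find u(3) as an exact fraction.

14/17

u(1) = 4/(2 + 4) = 2/3.
u(2) = 4/(2/3 + 4) = 6/7.
u(3) = 4/(6/7 + 4) = 14/17.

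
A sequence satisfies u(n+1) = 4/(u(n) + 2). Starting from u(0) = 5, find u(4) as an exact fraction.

u(1) = 4/(5 + 2) = 4/7.
u(2) = 4/(4/7 + 2) = 14/9.
u(3) = 4/(14/9 + 2) = 9/8.
u(4) = 4/(9/8 + 2) = 32/25.

32/25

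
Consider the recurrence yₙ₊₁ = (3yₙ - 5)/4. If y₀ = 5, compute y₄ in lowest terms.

y₁ = (3·5 - 5)/4 = 5/2.
y₂ = (3·(5/2) - 5)/4 = 5/8.
y₃ = (3·(5/8) - 5)/4 = -25/32.
y₄ = (3·(-25/32) - 5)/4 = -235/128.

-235/128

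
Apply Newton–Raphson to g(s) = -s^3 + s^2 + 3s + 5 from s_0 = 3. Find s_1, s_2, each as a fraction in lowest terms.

g'(s) = -3s^2 + 2s + 3.
g(3) = -4, g'(3) = -18, so s_1 = 3 - (-4)/(-18) = 25/9.
g(25/9) = -280/729, g'(25/9) = -394/27, so s_2 = (25/9) - (-280/729)/(-394/27) = 14635/5319.

s_1 = 25/9, s_2 = 14635/5319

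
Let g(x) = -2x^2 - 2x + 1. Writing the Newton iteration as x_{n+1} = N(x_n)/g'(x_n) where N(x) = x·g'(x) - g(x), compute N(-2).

g'(x) = -4x - 2.
N(x) = x·g'(x) - g(x) = x·(-4x - 2) - (-2x^2 - 2x + 1) = -2x^2 - 1.
N(-2) = -9.

-9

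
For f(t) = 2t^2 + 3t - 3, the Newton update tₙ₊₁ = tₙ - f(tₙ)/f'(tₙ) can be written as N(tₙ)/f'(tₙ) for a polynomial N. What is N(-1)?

5

f'(t) = 4t + 3.
N(t) = t·f'(t) - f(t) = t·(4t + 3) - (2t^2 + 3t - 3) = 2t^2 + 3.
N(-1) = 5.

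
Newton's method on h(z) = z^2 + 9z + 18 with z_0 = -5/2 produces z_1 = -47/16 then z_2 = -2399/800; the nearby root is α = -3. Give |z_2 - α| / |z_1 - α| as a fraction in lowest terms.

z_1 - α = -47/16 - (-3) = -47/16 + 3 = 1/16, so |z_1 - α| = 1/16.
z_2 - α = -2399/800 - (-3) = -2399/800 + 3 = 1/800, so |z_2 - α| = 1/800.
Ratio = (1/800) / (1/16) = 1/50.

1/50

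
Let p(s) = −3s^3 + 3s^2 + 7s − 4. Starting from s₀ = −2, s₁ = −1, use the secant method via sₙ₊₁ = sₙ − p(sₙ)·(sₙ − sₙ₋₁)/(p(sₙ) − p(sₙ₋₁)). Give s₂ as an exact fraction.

p(−2) = 18, p(−1) = −5. s₂ = (−1) − (−5)·((−1) − (−2))/((−5) − 18) = −28/23.

−28/23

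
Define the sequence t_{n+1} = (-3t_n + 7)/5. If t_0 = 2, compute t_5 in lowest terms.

2461/3125

t_1 = (-3·2 + 7)/5 = 1/5.
t_2 = (-3·(1/5) + 7)/5 = 32/25.
t_3 = (-3·(32/25) + 7)/5 = 79/125.
t_4 = (-3·(79/125) + 7)/5 = 638/625.
t_5 = (-3·(638/625) + 7)/5 = 2461/3125.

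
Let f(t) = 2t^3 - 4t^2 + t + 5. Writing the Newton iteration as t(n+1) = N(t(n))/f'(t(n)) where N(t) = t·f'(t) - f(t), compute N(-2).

-53

f'(t) = 6t^2 - 8t + 1.
N(t) = t·f'(t) - f(t) = t·(6t^2 - 8t + 1) - (2t^3 - 4t^2 + t + 5) = 4t^3 - 4t^2 - 5.
N(-2) = -53.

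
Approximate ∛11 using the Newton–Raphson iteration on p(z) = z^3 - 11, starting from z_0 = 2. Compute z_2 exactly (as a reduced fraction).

1081/486

p'(z) = 3z^2.
p(2) = -3, p'(2) = 12, so z_1 = 2 - (-3)/12 = 9/4.
p(9/4) = 25/64, p'(9/4) = 243/16, so z_2 = (9/4) - (25/64)/(243/16) = 1081/486.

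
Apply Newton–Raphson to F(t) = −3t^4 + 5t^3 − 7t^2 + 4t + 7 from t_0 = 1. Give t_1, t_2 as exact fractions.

F'(t) = −12t^3 + 15t^2 − 14t + 4.
F(1) = 6, F'(1) = −7, so t_1 = 1 − 6/(−7) = 13/7.
F(13/7) = −32112/2401, F'(13/7) = −16165/343, so t_2 = (13/7) − (−32112/2401)/(−16165/343) = 178033/113155.

t_1 = 13/7, t_2 = 178033/113155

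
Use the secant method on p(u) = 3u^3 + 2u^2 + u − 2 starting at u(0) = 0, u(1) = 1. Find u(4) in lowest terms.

p(0) = −2, p(1) = 4. u(2) = 1 − 4·(1 − 0)/(4 − (−2)) = 1/3.
p(1) = 4, p(1/3) = −4/3. u(3) = (1/3) − (−4/3)·((1/3) − 1)/((−4/3) − 4) = 1/2.
p(1/3) = −4/3, p(1/2) = −5/8. u(4) = (1/2) − (−5/8)·((1/2) − (1/3))/((−5/8) − (−4/3)) = 11/17.

11/17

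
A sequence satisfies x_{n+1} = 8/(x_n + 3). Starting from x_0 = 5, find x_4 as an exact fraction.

x_1 = 8/(5 + 3) = 1.
x_2 = 8/(1 + 3) = 2.
x_3 = 8/(2 + 3) = 8/5.
x_4 = 8/(8/5 + 3) = 40/23.

40/23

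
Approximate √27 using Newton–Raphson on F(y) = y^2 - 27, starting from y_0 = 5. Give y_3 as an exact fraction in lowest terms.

3650401/702520

F'(y) = 2y.
F(5) = -2, F'(5) = 10, so y_1 = 5 - (-2)/10 = 26/5.
F(26/5) = 1/25, F'(26/5) = 52/5, so y_2 = (26/5) - (1/25)/(52/5) = 1351/260.
F(1351/260) = 1/67600, F'(1351/260) = 1351/130, so y_3 = (1351/260) - (1/67600)/(1351/130) = 3650401/702520.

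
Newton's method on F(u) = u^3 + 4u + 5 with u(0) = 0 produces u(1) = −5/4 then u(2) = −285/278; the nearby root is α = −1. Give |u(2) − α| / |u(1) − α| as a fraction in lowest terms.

14/139

u(1) − α = −5/4 − (−1) = −5/4 + 1 = −1/4, so |u(1) − α| = 1/4.
u(2) − α = −285/278 − (−1) = −285/278 + 1 = −7/278, so |u(2) − α| = 7/278.
Ratio = (7/278) / (1/4) = 14/139.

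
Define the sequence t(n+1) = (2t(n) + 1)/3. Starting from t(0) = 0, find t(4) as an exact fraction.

t(1) = (2·0 + 1)/3 = 1/3.
t(2) = (2·(1/3) + 1)/3 = 5/9.
t(3) = (2·(5/9) + 1)/3 = 19/27.
t(4) = (2·(19/27) + 1)/3 = 65/81.

65/81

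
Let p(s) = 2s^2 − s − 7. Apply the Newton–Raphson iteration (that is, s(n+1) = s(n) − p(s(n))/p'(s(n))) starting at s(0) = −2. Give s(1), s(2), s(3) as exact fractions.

p'(s) = 4s − 1.
p(−2) = 3, p'(−2) = −9, so s(1) = (−2) − 3/(−9) = −5/3.
p(−5/3) = 2/9, p'(−5/3) = −23/3, so s(2) = (−5/3) − (2/9)/(−23/3) = −113/69.
p(−113/69) = 8/4761, p'(−113/69) = −521/69, so s(3) = (−113/69) − (8/4761)/(−521/69) = −58865/35949.

s(1) = −5/3, s(2) = −113/69, s(3) = −58865/35949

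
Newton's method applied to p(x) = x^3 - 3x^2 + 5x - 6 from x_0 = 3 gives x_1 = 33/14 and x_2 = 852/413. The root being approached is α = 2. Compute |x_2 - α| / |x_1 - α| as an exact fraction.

x_1 - α = 33/14 - 2 = 5/14, so |x_1 - α| = 5/14.
x_2 - α = 852/413 - 2 = 26/413, so |x_2 - α| = 26/413.
Ratio = (26/413) / (5/14) = 52/295.

52/295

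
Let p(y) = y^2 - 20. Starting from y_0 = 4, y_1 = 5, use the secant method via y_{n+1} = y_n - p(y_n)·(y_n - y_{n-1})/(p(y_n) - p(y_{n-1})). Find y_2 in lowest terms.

40/9

p(4) = -4, p(5) = 5. y_2 = 5 - 5·(5 - 4)/(5 - (-4)) = 40/9.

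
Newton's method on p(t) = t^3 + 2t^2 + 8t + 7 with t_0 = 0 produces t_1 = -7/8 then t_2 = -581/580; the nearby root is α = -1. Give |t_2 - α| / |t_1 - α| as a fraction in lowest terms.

2/145

t_1 - α = -7/8 - (-1) = -7/8 + 1 = 1/8, so |t_1 - α| = 1/8.
t_2 - α = -581/580 - (-1) = -581/580 + 1 = -1/580, so |t_2 - α| = 1/580.
Ratio = (1/580) / (1/8) = 2/145.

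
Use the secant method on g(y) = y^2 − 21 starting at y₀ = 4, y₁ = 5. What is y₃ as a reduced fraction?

g(4) = −5, g(5) = 4. y₂ = 5 − 4·(5 − 4)/(4 − (−5)) = 41/9.
g(5) = 4, g(41/9) = −20/81. y₃ = (41/9) − (−20/81)·((41/9) − 5)/((−20/81) − 4) = 197/43.

197/43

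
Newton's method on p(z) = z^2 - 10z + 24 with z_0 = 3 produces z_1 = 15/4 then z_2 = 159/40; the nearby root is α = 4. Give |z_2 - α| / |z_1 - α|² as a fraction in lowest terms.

z_1 - α = 15/4 - 4 = -1/4, so |z_1 - α| = 1/4.
z_2 - α = 159/40 - 4 = -1/40, so |z_2 - α| = 1/40.
|z_1 - α|² = 1/16.
Ratio = (1/40) / (1/16) = 2/5.

2/5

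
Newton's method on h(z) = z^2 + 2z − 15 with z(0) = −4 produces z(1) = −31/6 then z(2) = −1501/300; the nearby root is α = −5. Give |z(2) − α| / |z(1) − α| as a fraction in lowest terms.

z(1) − α = −31/6 − (−5) = −31/6 + 5 = −1/6, so |z(1) − α| = 1/6.
z(2) − α = −1501/300 − (−5) = −1501/300 + 5 = −1/300, so |z(2) − α| = 1/300.
Ratio = (1/300) / (1/6) = 1/50.

1/50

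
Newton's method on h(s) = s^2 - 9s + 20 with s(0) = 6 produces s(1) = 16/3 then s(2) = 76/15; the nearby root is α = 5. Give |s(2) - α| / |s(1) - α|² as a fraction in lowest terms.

s(1) - α = 16/3 - 5 = 1/3, so |s(1) - α| = 1/3.
s(2) - α = 76/15 - 5 = 1/15, so |s(2) - α| = 1/15.
|s(1) - α|² = 1/9.
Ratio = (1/15) / (1/9) = 3/5.

3/5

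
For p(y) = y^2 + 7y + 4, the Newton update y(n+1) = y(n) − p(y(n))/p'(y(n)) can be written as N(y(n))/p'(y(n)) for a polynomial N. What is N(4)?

12

p'(y) = 2y + 7.
N(y) = y·p'(y) − p(y) = y·(2y + 7) − (y^2 + 7y + 4) = y^2 − 4.
N(4) = 12.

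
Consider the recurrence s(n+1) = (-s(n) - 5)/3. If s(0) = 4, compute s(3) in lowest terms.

-13/9

s(1) = (-4 - 5)/3 = -3.
s(2) = (-(-3) - 5)/3 = -2/3.
s(3) = (-(-2/3) - 5)/3 = -13/9.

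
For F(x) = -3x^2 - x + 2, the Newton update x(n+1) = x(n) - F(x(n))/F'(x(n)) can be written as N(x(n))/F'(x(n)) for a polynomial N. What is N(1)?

-5

F'(x) = -6x - 1.
N(x) = x·F'(x) - F(x) = x·(-6x - 1) - (-3x^2 - x + 2) = -3x^2 - 2.
N(1) = -5.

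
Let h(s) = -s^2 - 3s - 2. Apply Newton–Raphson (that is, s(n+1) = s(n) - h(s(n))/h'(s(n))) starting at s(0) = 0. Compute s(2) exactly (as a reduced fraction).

h'(s) = -2s - 3.
h(0) = -2, h'(0) = -3, so s(1) = 0 - (-2)/(-3) = -2/3.
h(-2/3) = -4/9, h'(-2/3) = -5/3, so s(2) = (-2/3) - (-4/9)/(-5/3) = -14/15.

-14/15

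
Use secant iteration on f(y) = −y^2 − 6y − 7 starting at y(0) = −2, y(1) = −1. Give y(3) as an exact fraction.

f(−2) = 1, f(−1) = −2. y(2) = (−1) − (−2)·((−1) − (−2))/((−2) − 1) = −5/3.
f(−1) = −2, f(−5/3) = 2/9. y(3) = (−5/3) − (2/9)·((−5/3) − (−1))/((2/9) − (−2)) = −8/5.

−8/5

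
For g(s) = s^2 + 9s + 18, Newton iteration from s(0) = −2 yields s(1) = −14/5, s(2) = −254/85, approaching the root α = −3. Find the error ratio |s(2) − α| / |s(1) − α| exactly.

1/17

s(1) − α = −14/5 − (−3) = −14/5 + 3 = 1/5, so |s(1) − α| = 1/5.
s(2) − α = −254/85 − (−3) = −254/85 + 3 = 1/85, so |s(2) − α| = 1/85.
Ratio = (1/85) / (1/5) = 1/17.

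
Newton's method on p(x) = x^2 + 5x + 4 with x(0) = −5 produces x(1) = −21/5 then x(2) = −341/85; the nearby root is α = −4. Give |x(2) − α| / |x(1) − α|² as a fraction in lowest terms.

5/17

x(1) − α = −21/5 − (−4) = −21/5 + 4 = −1/5, so |x(1) − α| = 1/5.
x(2) − α = −341/85 − (−4) = −341/85 + 4 = −1/85, so |x(2) − α| = 1/85.
|x(1) − α|² = 1/25.
Ratio = (1/85) / (1/25) = 5/17.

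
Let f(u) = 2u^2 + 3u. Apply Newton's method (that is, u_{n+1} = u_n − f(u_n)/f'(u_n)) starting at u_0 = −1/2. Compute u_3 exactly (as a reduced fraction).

f'(u) = 4u + 3.
f(−1/2) = −1, f'(−1/2) = 1, so u_1 = (−1/2) − (−1)/1 = 1/2.
f(1/2) = 2, f'(1/2) = 5, so u_2 = (1/2) − 2/5 = 1/10.
f(1/10) = 8/25, f'(1/10) = 17/5, so u_3 = (1/10) − (8/25)/(17/5) = 1/170.

1/170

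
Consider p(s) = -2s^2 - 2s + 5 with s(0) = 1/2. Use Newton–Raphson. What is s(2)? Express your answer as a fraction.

p'(s) = -4s - 2.
p(1/2) = 7/2, p'(1/2) = -4, so s(1) = (1/2) - (7/2)/(-4) = 11/8.
p(11/8) = -49/32, p'(11/8) = -15/2, so s(2) = (11/8) - (-49/32)/(-15/2) = 281/240.

281/240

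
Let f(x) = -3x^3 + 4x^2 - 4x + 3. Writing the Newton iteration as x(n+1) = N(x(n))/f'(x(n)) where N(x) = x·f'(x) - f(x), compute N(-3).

195

f'(x) = -9x^2 + 8x - 4.
N(x) = x·f'(x) - f(x) = x·(-9x^2 + 8x - 4) - (-3x^3 + 4x^2 - 4x + 3) = -6x^3 + 4x^2 - 3.
N(-3) = 195.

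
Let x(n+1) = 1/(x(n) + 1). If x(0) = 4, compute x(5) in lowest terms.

17/28

x(1) = 1/(4 + 1) = 1/5.
x(2) = 1/(1/5 + 1) = 5/6.
x(3) = 1/(5/6 + 1) = 6/11.
x(4) = 1/(6/11 + 1) = 11/17.
x(5) = 1/(11/17 + 1) = 17/28.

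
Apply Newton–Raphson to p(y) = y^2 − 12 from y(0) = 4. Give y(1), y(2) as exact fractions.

y(1) = 7/2, y(2) = 97/28

p'(y) = 2y.
p(4) = 4, p'(4) = 8, so y(1) = 4 − 4/8 = 7/2.
p(7/2) = 1/4, p'(7/2) = 7, so y(2) = (7/2) − (1/4)/7 = 97/28.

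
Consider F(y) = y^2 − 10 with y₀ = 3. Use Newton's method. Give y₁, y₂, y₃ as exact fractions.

y₁ = 19/6, y₂ = 721/228, y₃ = 1039681/328776

F'(y) = 2y.
F(3) = −1, F'(3) = 6, so y₁ = 3 − (−1)/6 = 19/6.
F(19/6) = 1/36, F'(19/6) = 19/3, so y₂ = (19/6) − (1/36)/(19/3) = 721/228.
F(721/228) = 1/51984, F'(721/228) = 721/114, so y₃ = (721/228) − (1/51984)/(721/114) = 1039681/328776.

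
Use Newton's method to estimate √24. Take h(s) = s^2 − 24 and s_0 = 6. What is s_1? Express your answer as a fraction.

h'(s) = 2s.
h(6) = 12, h'(6) = 12, so s_1 = 6 − 12/12 = 5.

5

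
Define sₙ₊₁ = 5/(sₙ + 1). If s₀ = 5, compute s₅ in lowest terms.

s₁ = 5/(5 + 1) = 5/6.
s₂ = 5/(5/6 + 1) = 30/11.
s₃ = 5/(30/11 + 1) = 55/41.
s₄ = 5/(55/41 + 1) = 205/96.
s₅ = 5/(205/96 + 1) = 480/301.

480/301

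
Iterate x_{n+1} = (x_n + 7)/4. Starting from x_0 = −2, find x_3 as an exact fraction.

145/64

x_1 = ((−2) + 7)/4 = 5/4.
x_2 = ((5/4) + 7)/4 = 33/16.
x_3 = ((33/16) + 7)/4 = 145/64.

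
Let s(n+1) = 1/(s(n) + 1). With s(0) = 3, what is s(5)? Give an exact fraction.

s(1) = 1/(3 + 1) = 1/4.
s(2) = 1/(1/4 + 1) = 4/5.
s(3) = 1/(4/5 + 1) = 5/9.
s(4) = 1/(5/9 + 1) = 9/14.
s(5) = 1/(9/14 + 1) = 14/23.

14/23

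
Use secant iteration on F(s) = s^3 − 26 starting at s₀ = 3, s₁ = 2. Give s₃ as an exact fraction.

3319/1118

F(3) = 1, F(2) = −18. s₂ = 2 − (−18)·(2 − 3)/((−18) − 1) = 56/19.
F(2) = −18, F(56/19) = −2718/6859. s₃ = (56/19) − (−2718/6859)·((56/19) − 2)/((−2718/6859) − (−18)) = 3319/1118.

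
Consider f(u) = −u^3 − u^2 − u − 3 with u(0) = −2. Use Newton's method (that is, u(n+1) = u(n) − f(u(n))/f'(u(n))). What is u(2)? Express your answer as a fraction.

−128/81

f'(u) = −3u^2 − 2u − 1.
f(−2) = 3, f'(−2) = −9, so u(1) = (−2) − 3/(−9) = −5/3.
f(−5/3) = 14/27, f'(−5/3) = −6, so u(2) = (−5/3) − (14/27)/(−6) = −128/81.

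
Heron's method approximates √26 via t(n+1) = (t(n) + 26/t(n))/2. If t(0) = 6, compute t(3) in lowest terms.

7196593/1411368

t(1) = (6 + 26/6)/2 = 31/6.
t(2) = (31/6 + 26/(31/6))/2 = 1897/372.
t(3) = (1897/372 + 26/(1897/372))/2 = 7196593/1411368.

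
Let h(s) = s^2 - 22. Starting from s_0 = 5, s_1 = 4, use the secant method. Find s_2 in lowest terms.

h(5) = 3, h(4) = -6. s_2 = 4 - (-6)·(4 - 5)/((-6) - 3) = 14/3.

14/3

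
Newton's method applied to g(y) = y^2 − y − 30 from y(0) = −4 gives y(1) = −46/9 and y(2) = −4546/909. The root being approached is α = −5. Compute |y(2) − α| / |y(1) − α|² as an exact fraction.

y(1) − α = −46/9 − (−5) = −46/9 + 5 = −1/9, so |y(1) − α| = 1/9.
y(2) − α = −4546/909 − (−5) = −4546/909 + 5 = −1/909, so |y(2) − α| = 1/909.
|y(1) − α|² = 1/81.
Ratio = (1/909) / (1/81) = 9/101.

9/101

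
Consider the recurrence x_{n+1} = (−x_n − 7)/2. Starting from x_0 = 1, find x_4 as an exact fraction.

−17/8

x_1 = (−1 − 7)/2 = −4.
x_2 = (−(−4) − 7)/2 = −3/2.
x_3 = (−(−3/2) − 7)/2 = −11/4.
x_4 = (−(−11/4) − 7)/2 = −17/8.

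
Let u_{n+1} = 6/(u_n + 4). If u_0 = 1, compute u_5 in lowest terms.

u_1 = 6/(1 + 4) = 6/5.
u_2 = 6/(6/5 + 4) = 15/13.
u_3 = 6/(15/13 + 4) = 78/67.
u_4 = 6/(78/67 + 4) = 201/173.
u_5 = 6/(201/173 + 4) = 1038/893.

1038/893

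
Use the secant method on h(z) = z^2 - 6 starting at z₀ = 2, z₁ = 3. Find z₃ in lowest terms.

h(2) = -2, h(3) = 3. z₂ = 3 - 3·(3 - 2)/(3 - (-2)) = 12/5.
h(3) = 3, h(12/5) = -6/25. z₃ = (12/5) - (-6/25)·((12/5) - 3)/((-6/25) - 3) = 22/9.

22/9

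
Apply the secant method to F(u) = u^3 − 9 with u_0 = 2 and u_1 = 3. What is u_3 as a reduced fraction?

1609/777

F(2) = −1, F(3) = 18. u_2 = 3 − 18·(3 − 2)/(18 − (−1)) = 39/19.
F(3) = 18, F(39/19) = −2412/6859. u_3 = (39/19) − (−2412/6859)·((39/19) − 3)/((−2412/6859) − 18) = 1609/777.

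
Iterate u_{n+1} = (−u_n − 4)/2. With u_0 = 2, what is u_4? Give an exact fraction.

−9/8

u_1 = (−2 − 4)/2 = −3.
u_2 = (−(−3) − 4)/2 = −1/2.
u_3 = (−(−1/2) − 4)/2 = −7/4.
u_4 = (−(−7/4) − 4)/2 = −9/8.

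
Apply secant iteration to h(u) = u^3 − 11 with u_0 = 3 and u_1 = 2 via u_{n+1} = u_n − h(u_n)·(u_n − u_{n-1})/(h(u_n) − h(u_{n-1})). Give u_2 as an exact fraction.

41/19

h(3) = 16, h(2) = −3. u_2 = 2 − (−3)·(2 − 3)/((−3) − 16) = 41/19.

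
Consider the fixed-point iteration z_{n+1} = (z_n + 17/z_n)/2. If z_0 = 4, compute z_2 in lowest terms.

z_1 = (4 + 17/4)/2 = 33/8.
z_2 = (33/8 + 17/(33/8))/2 = 2177/528.

2177/528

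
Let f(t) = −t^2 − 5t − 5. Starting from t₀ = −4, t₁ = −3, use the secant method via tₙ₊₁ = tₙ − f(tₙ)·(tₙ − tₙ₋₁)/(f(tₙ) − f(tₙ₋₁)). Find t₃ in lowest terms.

f(−4) = −1, f(−3) = 1. t₂ = (−3) − 1·((−3) − (−4))/(1 − (−1)) = −7/2.
f(−3) = 1, f(−7/2) = 1/4. t₃ = (−7/2) − (1/4)·((−7/2) − (−3))/((1/4) − 1) = −11/3.

−11/3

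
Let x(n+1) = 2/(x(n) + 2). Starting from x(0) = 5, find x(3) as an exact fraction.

x(1) = 2/(5 + 2) = 2/7.
x(2) = 2/(2/7 + 2) = 7/8.
x(3) = 2/(7/8 + 2) = 16/23.

16/23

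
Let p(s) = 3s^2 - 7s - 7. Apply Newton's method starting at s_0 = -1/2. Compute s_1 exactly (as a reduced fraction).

-31/40

p'(s) = 6s - 7.
p(-1/2) = -11/4, p'(-1/2) = -10, so s_1 = (-1/2) - (-11/4)/(-10) = -31/40.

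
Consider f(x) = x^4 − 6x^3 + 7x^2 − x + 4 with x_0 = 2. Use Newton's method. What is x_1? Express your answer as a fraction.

f'(x) = 4x^3 − 18x^2 + 14x − 1.
f(2) = −2, f'(2) = −13, so x_1 = 2 − (−2)/(−13) = 24/13.

24/13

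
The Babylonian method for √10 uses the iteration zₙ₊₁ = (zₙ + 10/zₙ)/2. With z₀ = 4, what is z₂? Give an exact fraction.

z₁ = (4 + 10/4)/2 = 13/4.
z₂ = (13/4 + 10/(13/4))/2 = 329/104.

329/104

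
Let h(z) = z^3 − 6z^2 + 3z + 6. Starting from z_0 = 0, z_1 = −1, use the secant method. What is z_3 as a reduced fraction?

h(0) = 6, h(−1) = −4. z_2 = (−1) − (−4)·((−1) − 0)/((−4) − 6) = −3/5.
h(−1) = −4, h(−3/5) = 228/125. z_3 = (−3/5) − (228/125)·((−3/5) − (−1))/((228/125) − (−4)) = −66/91.

−66/91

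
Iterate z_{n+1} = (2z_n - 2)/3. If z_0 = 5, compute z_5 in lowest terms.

-262/243

z_1 = (2·5 - 2)/3 = 8/3.
z_2 = (2·(8/3) - 2)/3 = 10/9.
z_3 = (2·(10/9) - 2)/3 = 2/27.
z_4 = (2·(2/27) - 2)/3 = -50/81.
z_5 = (2·(-50/81) - 2)/3 = -262/243.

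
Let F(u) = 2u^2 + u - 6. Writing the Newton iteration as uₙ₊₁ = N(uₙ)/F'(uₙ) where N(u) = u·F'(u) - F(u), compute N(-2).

F'(u) = 4u + 1.
N(u) = u·F'(u) - F(u) = u·(4u + 1) - (2u^2 + u - 6) = 2u^2 + 6.
N(-2) = 14.

14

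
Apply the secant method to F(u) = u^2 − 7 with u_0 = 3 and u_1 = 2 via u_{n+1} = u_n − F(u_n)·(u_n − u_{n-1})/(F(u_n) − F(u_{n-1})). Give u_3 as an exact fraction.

F(3) = 2, F(2) = −3. u_2 = 2 − (−3)·(2 − 3)/((−3) − 2) = 13/5.
F(2) = −3, F(13/5) = −6/25. u_3 = (13/5) − (−6/25)·((13/5) − 2)/((−6/25) − (−3)) = 61/23.

61/23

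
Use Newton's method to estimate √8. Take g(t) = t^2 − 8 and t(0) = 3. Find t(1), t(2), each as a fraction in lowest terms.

g'(t) = 2t.
g(3) = 1, g'(3) = 6, so t(1) = 3 − 1/6 = 17/6.
g(17/6) = 1/36, g'(17/6) = 17/3, so t(2) = (17/6) − (1/36)/(17/3) = 577/204.

t(1) = 17/6, t(2) = 577/204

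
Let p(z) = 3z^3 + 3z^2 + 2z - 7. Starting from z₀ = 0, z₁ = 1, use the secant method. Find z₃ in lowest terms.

931/995

p(0) = -7, p(1) = 1. z₂ = 1 - 1·(1 - 0)/(1 - (-7)) = 7/8.
p(1) = 1, p(7/8) = -483/512. z₃ = (7/8) - (-483/512)·((7/8) - 1)/((-483/512) - 1) = 931/995.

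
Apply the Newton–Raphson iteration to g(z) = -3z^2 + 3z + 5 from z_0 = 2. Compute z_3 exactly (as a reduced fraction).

264151/140175

g'(z) = -6z + 3.
g(2) = -1, g'(2) = -9, so z_1 = 2 - (-1)/(-9) = 17/9.
g(17/9) = -1/27, g'(17/9) = -25/3, so z_2 = (17/9) - (-1/27)/(-25/3) = 424/225.
g(424/225) = -1/16875, g'(424/225) = -623/75, so z_3 = (424/225) - (-1/16875)/(-623/75) = 264151/140175.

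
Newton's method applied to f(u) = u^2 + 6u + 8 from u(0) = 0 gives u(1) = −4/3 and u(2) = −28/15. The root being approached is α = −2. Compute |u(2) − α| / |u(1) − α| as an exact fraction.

u(1) − α = −4/3 − (−2) = −4/3 + 2 = 2/3, so |u(1) − α| = 2/3.
u(2) − α = −28/15 − (−2) = −28/15 + 2 = 2/15, so |u(2) − α| = 2/15.
Ratio = (2/15) / (2/3) = 1/5.

1/5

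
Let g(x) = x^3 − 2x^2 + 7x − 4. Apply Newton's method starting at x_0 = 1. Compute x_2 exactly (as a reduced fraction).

g'(x) = 3x^2 − 4x + 7.
g(1) = 2, g'(1) = 6, so x_1 = 1 − 2/6 = 2/3.
g(2/3) = 2/27, g'(2/3) = 17/3, so x_2 = (2/3) − (2/27)/(17/3) = 100/153.

100/153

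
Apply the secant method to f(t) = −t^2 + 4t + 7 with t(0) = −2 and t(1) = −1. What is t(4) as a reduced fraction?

−1339/1017

f(−2) = −5, f(−1) = 2. t(2) = (−1) − 2·((−1) − (−2))/(2 − (−5)) = −9/7.
f(−1) = 2, f(−9/7) = 10/49. t(3) = (−9/7) − (10/49)·((−9/7) − (−1))/((10/49) − 2) = −29/22.
f(−9/7) = 10/49, f(−29/22) = −5/484. t(4) = (−29/22) − (−5/484)·((−29/22) − (−9/7))/((−5/484) − (10/49)) = −1339/1017.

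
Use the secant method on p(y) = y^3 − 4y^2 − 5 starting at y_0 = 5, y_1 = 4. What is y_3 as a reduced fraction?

1889/441

p(5) = 20, p(4) = −5. y_2 = 4 − (−5)·(4 − 5)/((−5) − 20) = 21/5.
p(4) = −5, p(21/5) = −184/125. y_3 = (21/5) − (−184/125)·((21/5) − 4)/((−184/125) − (−5)) = 1889/441.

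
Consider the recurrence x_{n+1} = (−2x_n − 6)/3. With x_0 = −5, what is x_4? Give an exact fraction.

x_1 = (−2·(−5) − 6)/3 = 4/3.
x_2 = (−2·(4/3) − 6)/3 = −26/9.
x_3 = (−2·(−26/9) − 6)/3 = −2/27.
x_4 = (−2·(−2/27) − 6)/3 = −158/81.

−158/81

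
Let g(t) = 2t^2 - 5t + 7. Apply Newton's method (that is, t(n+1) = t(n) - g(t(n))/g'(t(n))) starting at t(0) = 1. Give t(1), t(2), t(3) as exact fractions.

t(1) = 5, t(2) = 43/15, t(3) = 2123/1455

g'(t) = 4t - 5.
g(1) = 4, g'(1) = -1, so t(1) = 1 - 4/(-1) = 5.
g(5) = 32, g'(5) = 15, so t(2) = 5 - 32/15 = 43/15.
g(43/15) = 2048/225, g'(43/15) = 97/15, so t(3) = (43/15) - (2048/225)/(97/15) = 2123/1455.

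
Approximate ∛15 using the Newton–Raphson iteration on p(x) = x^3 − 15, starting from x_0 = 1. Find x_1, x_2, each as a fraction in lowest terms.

p'(x) = 3x^2.
p(1) = −14, p'(1) = 3, so x_1 = 1 − (−14)/3 = 17/3.
p(17/3) = 4508/27, p'(17/3) = 289/3, so x_2 = (17/3) − (4508/27)/(289/3) = 10231/2601.

x_1 = 17/3, x_2 = 10231/2601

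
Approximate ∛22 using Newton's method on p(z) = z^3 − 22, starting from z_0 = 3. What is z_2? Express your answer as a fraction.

655489/233928

p'(z) = 3z^2.
p(3) = 5, p'(3) = 27, so z_1 = 3 − 5/27 = 76/27.
p(76/27) = 5950/19683, p'(76/27) = 5776/243, so z_2 = (76/27) − (5950/19683)/(5776/243) = 655489/233928.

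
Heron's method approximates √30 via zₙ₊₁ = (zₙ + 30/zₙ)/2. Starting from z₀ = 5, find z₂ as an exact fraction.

z₁ = (5 + 30/5)/2 = 11/2.
z₂ = (11/2 + 30/(11/2))/2 = 241/44.

241/44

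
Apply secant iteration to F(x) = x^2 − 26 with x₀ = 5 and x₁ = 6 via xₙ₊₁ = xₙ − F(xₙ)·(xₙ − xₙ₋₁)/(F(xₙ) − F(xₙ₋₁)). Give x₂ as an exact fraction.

F(5) = −1, F(6) = 10. x₂ = 6 − 10·(6 − 5)/(10 − (−1)) = 56/11.

56/11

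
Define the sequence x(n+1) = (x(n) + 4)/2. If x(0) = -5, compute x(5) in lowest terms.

119/32

x(1) = ((-5) + 4)/2 = -1/2.
x(2) = ((-1/2) + 4)/2 = 7/4.
x(3) = ((7/4) + 4)/2 = 23/8.
x(4) = ((23/8) + 4)/2 = 55/16.
x(5) = ((55/16) + 4)/2 = 119/32.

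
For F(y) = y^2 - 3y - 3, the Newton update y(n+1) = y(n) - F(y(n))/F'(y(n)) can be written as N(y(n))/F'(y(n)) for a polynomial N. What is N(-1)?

4

F'(y) = 2y - 3.
N(y) = y·F'(y) - F(y) = y·(2y - 3) - (y^2 - 3y - 3) = y^2 + 3.
N(-1) = 4.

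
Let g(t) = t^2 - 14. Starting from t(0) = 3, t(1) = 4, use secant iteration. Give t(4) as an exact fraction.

g(3) = -5, g(4) = 2. t(2) = 4 - 2·(4 - 3)/(2 - (-5)) = 26/7.
g(4) = 2, g(26/7) = -10/49. t(3) = (26/7) - (-10/49)·((26/7) - 4)/((-10/49) - 2) = 101/27.
g(26/7) = -10/49, g(101/27) = -5/729. t(4) = (101/27) - (-5/729)·((101/27) - (26/7))/((-5/729) - (-10/49)) = 5272/1409.

5272/1409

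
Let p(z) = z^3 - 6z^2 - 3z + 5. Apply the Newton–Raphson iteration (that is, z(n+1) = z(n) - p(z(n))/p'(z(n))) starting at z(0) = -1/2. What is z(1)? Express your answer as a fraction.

p'(z) = 3z^2 - 12z - 3.
p(-1/2) = 39/8, p'(-1/2) = 15/4, so z(1) = (-1/2) - (39/8)/(15/4) = -9/5.

-9/5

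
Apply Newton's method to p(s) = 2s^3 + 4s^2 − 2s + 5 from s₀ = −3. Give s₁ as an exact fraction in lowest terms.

−11/4

p'(s) = 6s^2 + 8s − 2.
p(−3) = −7, p'(−3) = 28, so s₁ = (−3) − (−7)/28 = −11/4.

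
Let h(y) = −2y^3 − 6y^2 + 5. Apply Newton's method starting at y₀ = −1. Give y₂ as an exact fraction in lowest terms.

−368/315

h'(y) = −6y^2 − 12y.
h(−1) = 1, h'(−1) = 6, so y₁ = (−1) − 1/6 = −7/6.
h(−7/6) = 1/108, h'(−7/6) = 35/6, so y₂ = (−7/6) − (1/108)/(35/6) = −368/315.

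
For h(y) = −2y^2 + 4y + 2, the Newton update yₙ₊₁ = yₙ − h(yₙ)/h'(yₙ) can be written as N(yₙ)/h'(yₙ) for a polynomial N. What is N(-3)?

h'(y) = −4y + 4.
N(y) = y·h'(y) − h(y) = y·(−4y + 4) − (−2y^2 + 4y + 2) = −2y^2 − 2.
N(-3) = −20.

−20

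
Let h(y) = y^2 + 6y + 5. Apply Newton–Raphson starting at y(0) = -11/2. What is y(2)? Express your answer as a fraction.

h'(y) = 2y + 6.
h(-11/2) = 9/4, h'(-11/2) = -5, so y(1) = (-11/2) - (9/4)/(-5) = -101/20.
h(-101/20) = 81/400, h'(-101/20) = -41/10, so y(2) = (-101/20) - (81/400)/(-41/10) = -8201/1640.

-8201/1640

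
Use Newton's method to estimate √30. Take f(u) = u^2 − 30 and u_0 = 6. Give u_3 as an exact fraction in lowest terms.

f'(u) = 2u.
f(6) = 6, f'(6) = 12, so u_1 = 6 − 6/12 = 11/2.
f(11/2) = 1/4, f'(11/2) = 11, so u_2 = (11/2) − (1/4)/11 = 241/44.
f(241/44) = 1/1936, f'(241/44) = 241/22, so u_3 = (241/44) − (1/1936)/(241/22) = 116161/21208.

116161/21208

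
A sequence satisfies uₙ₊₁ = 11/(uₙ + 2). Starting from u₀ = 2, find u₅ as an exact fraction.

4103/1648

u₁ = 11/(2 + 2) = 11/4.
u₂ = 11/(11/4 + 2) = 44/19.
u₃ = 11/(44/19 + 2) = 209/82.
u₄ = 11/(209/82 + 2) = 902/373.
u₅ = 11/(902/373 + 2) = 4103/1648.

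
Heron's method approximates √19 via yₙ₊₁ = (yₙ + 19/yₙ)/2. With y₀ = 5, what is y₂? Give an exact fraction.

959/220

y₁ = (5 + 19/5)/2 = 22/5.
y₂ = (22/5 + 19/(22/5))/2 = 959/220.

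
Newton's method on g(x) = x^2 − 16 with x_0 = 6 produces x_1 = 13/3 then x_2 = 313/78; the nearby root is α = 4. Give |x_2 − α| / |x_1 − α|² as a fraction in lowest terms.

x_1 − α = 13/3 − 4 = 1/3, so |x_1 − α| = 1/3.
x_2 − α = 313/78 − 4 = 1/78, so |x_2 − α| = 1/78.
|x_1 − α|² = 1/9.
Ratio = (1/78) / (1/9) = 3/26.

3/26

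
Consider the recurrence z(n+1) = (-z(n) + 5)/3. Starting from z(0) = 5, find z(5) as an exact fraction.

z(1) = (-5 + 5)/3 = 0.
z(2) = (-0 + 5)/3 = 5/3.
z(3) = (-(5/3) + 5)/3 = 10/9.
z(4) = (-(10/9) + 5)/3 = 35/27.
z(5) = (-(35/27) + 5)/3 = 100/81.

100/81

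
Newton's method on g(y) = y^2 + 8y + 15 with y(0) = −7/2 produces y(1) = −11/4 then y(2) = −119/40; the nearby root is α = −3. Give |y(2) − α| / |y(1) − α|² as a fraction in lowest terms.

2/5

y(1) − α = −11/4 − (−3) = −11/4 + 3 = 1/4, so |y(1) − α| = 1/4.
y(2) − α = −119/40 − (−3) = −119/40 + 3 = 1/40, so |y(2) − α| = 1/40.
|y(1) − α|² = 1/16.
Ratio = (1/40) / (1/16) = 2/5.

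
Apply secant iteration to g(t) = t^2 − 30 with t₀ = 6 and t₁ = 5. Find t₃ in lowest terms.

g(6) = 6, g(5) = −5. t₂ = 5 − (−5)·(5 − 6)/((−5) − 6) = 60/11.
g(5) = −5, g(60/11) = −30/121. t₃ = (60/11) − (−30/121)·((60/11) − 5)/((−30/121) − (−5)) = 126/23.

126/23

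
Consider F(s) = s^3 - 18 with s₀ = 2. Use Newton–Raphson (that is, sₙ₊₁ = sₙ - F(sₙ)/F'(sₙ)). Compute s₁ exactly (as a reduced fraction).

17/6

F'(s) = 3s^2.
F(2) = -10, F'(2) = 12, so s₁ = 2 - (-10)/12 = 17/6.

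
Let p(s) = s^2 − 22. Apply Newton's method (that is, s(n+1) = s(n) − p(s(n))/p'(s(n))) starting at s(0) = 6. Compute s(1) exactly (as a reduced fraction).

p'(s) = 2s.
p(6) = 14, p'(6) = 12, so s(1) = 6 − 14/12 = 29/6.

29/6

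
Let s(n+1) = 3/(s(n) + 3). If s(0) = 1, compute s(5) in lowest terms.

72/91

s(1) = 3/(1 + 3) = 3/4.
s(2) = 3/(3/4 + 3) = 4/5.
s(3) = 3/(4/5 + 3) = 15/19.
s(4) = 3/(15/19 + 3) = 19/24.
s(5) = 3/(19/24 + 3) = 72/91.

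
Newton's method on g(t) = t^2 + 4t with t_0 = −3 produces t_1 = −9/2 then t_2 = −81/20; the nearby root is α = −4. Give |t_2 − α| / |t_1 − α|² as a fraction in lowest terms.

1/5

t_1 − α = −9/2 − (−4) = −9/2 + 4 = −1/2, so |t_1 − α| = 1/2.
t_2 − α = −81/20 − (−4) = −81/20 + 4 = −1/20, so |t_2 − α| = 1/20.
|t_1 − α|² = 1/4.
Ratio = (1/20) / (1/4) = 1/5.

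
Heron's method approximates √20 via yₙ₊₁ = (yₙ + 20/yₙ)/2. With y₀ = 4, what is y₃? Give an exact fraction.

51841/11592

y₁ = (4 + 20/4)/2 = 9/2.
y₂ = (9/2 + 20/(9/2))/2 = 161/36.
y₃ = (161/36 + 20/(161/36))/2 = 51841/11592.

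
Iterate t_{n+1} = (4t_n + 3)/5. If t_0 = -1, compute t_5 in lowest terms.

5279/3125

t_1 = (4·(-1) + 3)/5 = -1/5.
t_2 = (4·(-1/5) + 3)/5 = 11/25.
t_3 = (4·(11/25) + 3)/5 = 119/125.
t_4 = (4·(119/125) + 3)/5 = 851/625.
t_5 = (4·(851/625) + 3)/5 = 5279/3125.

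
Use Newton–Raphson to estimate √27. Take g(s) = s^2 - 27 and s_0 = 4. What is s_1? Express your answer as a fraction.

43/8

g'(s) = 2s.
g(4) = -11, g'(4) = 8, so s_1 = 4 - (-11)/8 = 43/8.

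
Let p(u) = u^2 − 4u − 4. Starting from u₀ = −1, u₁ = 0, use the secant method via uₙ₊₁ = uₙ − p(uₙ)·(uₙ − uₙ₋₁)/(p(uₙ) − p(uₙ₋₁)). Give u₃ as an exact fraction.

p(−1) = 1, p(0) = −4. u₂ = 0 − (−4)·(0 − (−1))/((−4) − 1) = −4/5.
p(0) = −4, p(−4/5) = −4/25. u₃ = (−4/5) − (−4/25)·((−4/5) − 0)/((−4/25) − (−4)) = −5/6.

−5/6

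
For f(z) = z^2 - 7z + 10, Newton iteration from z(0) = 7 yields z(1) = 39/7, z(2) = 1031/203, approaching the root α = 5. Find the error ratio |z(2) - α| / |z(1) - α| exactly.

z(1) - α = 39/7 - 5 = 4/7, so |z(1) - α| = 4/7.
z(2) - α = 1031/203 - 5 = 16/203, so |z(2) - α| = 16/203.
Ratio = (16/203) / (4/7) = 4/29.

4/29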